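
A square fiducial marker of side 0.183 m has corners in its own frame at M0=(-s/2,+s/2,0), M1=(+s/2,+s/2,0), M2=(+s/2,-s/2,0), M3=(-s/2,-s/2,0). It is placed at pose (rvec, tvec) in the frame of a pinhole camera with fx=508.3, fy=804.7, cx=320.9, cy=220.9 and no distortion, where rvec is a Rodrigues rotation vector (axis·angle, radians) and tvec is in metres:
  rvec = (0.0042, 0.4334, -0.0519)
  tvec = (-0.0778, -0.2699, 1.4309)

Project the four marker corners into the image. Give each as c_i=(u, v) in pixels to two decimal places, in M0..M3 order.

Intrinsics K: fx=508.3, fy=804.7, cx=320.9, cy=220.9
Marker side s = 0.183 m; corners in marker frame (Z=0):
  M0 = (-0.0915, +0.0915, 0)
  M1 = (+0.0915, +0.0915, 0)
  M2 = (+0.0915, -0.0915, 0)
  M3 = (-0.0915, -0.0915, 0)
rvec = (0.0042, 0.4334, -0.0519), |rvec| = θ = 0.43652 rad = 25.011°
Rodrigues: sinθ=0.42279, 1−cosθ=0.09377; R = I + sinθ·[k]× + (1−cosθ)·[k]×²:
    [+0.90624 +0.05116 +0.41966]
    [-0.04937 +0.99867 -0.01514]
    [-0.41987 -0.00700 +0.90756]
t = (-0.0778, -0.2699, 1.4309) m
M0: Pc = R·M0+t = (-0.15604, -0.17400, +1.46868); u = 508.3·(-0.15604)/1.46868 + 320.9 = 266.8958, v = 804.7·(-0.17400)/1.46868 + 220.9 = 125.5615
M1: Pc = R·M1+t = (+0.00980, -0.18304, +1.39184); u = 508.3·(+0.00980)/1.39184 + 320.9 = 324.4798, v = 804.7·(-0.18304)/1.39184 + 220.9 = 115.0747
M2: Pc = R·M2+t = (+0.00044, -0.36580, +1.39312); u = 508.3·(+0.00044)/1.39312 + 320.9 = 321.0603, v = 804.7·(-0.36580)/1.39312 + 220.9 = 9.6080
M3: Pc = R·M3+t = (-0.16540, -0.35676, +1.46996); u = 508.3·(-0.16540)/1.46996 + 320.9 = 263.7052, v = 804.7·(-0.35676)/1.46996 + 220.9 = 25.5986

c0=(266.90, 125.56) c1=(324.48, 115.07) c2=(321.06, 9.61) c3=(263.71, 25.60)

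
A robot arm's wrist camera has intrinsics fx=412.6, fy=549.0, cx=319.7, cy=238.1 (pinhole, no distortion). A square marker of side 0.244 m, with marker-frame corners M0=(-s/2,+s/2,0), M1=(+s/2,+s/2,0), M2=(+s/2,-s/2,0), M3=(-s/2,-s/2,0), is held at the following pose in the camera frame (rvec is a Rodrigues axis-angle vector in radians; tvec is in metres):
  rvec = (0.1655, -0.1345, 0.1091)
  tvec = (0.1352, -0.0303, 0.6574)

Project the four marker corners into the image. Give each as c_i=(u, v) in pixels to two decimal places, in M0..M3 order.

c0=(320.00, 302.63) c1=(462.92, 318.13) c2=(489.56, 122.48) c3=(339.34, 95.09)

Intrinsics K: fx=412.6, fy=549.0, cx=319.7, cy=238.1
Marker side s = 0.244 m; corners in marker frame (Z=0):
  M0 = (-0.1220, +0.1220, 0)
  M1 = (+0.1220, +0.1220, 0)
  M2 = (+0.1220, -0.1220, 0)
  M3 = (-0.1220, -0.1220, 0)
rvec = (0.1655, -0.1345, 0.1091), |rvec| = θ = 0.23955 rad = 13.725°
Rodrigues: sinθ=0.23726, 1−cosθ=0.02855; R = I + sinθ·[k]× + (1−cosθ)·[k]×²:
    [+0.98508 -0.11914 -0.12423]
    [+0.09698 +0.98045 -0.17122]
    [+0.14220 +0.15662 +0.97737]
t = (0.1352, -0.0303, 0.6574) m
M0: Pc = R·M0+t = (+0.00049, +0.07748, +0.65916); u = 412.6·(+0.00049)/0.65916 + 319.7 = 320.0043, v = 549.0·(+0.07748)/0.65916 + 238.1 = 302.6337
M1: Pc = R·M1+t = (+0.24084, +0.10115, +0.69386); u = 412.6·(+0.24084)/0.69386 + 319.7 = 462.9176, v = 549.0·(+0.10115)/0.69386 + 238.1 = 318.1301
M2: Pc = R·M2+t = (+0.26991, -0.13808, +0.65564); u = 412.6·(+0.26991)/0.65564 + 319.7 = 489.5588, v = 549.0·(-0.13808)/0.65564 + 238.1 = 122.4767
M3: Pc = R·M3+t = (+0.02956, -0.16175, +0.62094); u = 412.6·(+0.02956)/0.62094 + 319.7 = 339.3388, v = 549.0·(-0.16175)/0.62094 + 238.1 = 95.0938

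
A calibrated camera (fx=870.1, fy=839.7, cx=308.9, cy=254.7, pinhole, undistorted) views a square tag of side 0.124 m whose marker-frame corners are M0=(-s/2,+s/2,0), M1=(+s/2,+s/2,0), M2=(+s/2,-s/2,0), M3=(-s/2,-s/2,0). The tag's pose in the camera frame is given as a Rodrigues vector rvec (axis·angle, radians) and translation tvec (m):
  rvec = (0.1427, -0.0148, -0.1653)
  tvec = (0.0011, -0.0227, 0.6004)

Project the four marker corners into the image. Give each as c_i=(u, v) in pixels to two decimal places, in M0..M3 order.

Intrinsics K: fx=870.1, fy=839.7, cx=308.9, cy=254.7
Marker side s = 0.124 m; corners in marker frame (Z=0):
  M0 = (-0.0620, +0.0620, 0)
  M1 = (+0.0620, +0.0620, 0)
  M2 = (+0.0620, -0.0620, 0)
  M3 = (-0.0620, -0.0620, 0)
rvec = (0.1427, -0.0148, -0.1653), |rvec| = θ = 0.21888 rad = 12.541°
Rodrigues: sinθ=0.21713, 1−cosθ=0.02386; R = I + sinθ·[k]× + (1−cosθ)·[k]×²:
    [+0.98628 +0.16293 -0.02643]
    [-0.16504 +0.97625 -0.14035]
    [+0.00293 +0.14278 +0.98975]
t = (0.0011, -0.0227, 0.6004) m
M0: Pc = R·M0+t = (-0.04995, +0.04806, +0.60907); u = 870.1·(-0.04995)/0.60907 + 308.9 = 237.5460, v = 839.7·(+0.04806)/0.60907 + 254.7 = 320.9580
M1: Pc = R·M1+t = (+0.07235, +0.02760, +0.60943); u = 870.1·(+0.07235)/0.60943 + 308.9 = 412.1972, v = 839.7·(+0.02760)/0.60943 + 254.7 = 292.7219
M2: Pc = R·M2+t = (+0.05215, -0.09346, +0.59173); u = 870.1·(+0.05215)/0.59173 + 308.9 = 385.5800, v = 839.7·(-0.09346)/0.59173 + 254.7 = 122.0749
M3: Pc = R·M3+t = (-0.07015, -0.07300, +0.59137); u = 870.1·(-0.07015)/0.59137 + 308.9 = 205.6835, v = 839.7·(-0.07300)/0.59137 + 254.7 = 151.0513

c0=(237.55, 320.96) c1=(412.20, 292.72) c2=(385.58, 122.07) c3=(205.68, 151.05)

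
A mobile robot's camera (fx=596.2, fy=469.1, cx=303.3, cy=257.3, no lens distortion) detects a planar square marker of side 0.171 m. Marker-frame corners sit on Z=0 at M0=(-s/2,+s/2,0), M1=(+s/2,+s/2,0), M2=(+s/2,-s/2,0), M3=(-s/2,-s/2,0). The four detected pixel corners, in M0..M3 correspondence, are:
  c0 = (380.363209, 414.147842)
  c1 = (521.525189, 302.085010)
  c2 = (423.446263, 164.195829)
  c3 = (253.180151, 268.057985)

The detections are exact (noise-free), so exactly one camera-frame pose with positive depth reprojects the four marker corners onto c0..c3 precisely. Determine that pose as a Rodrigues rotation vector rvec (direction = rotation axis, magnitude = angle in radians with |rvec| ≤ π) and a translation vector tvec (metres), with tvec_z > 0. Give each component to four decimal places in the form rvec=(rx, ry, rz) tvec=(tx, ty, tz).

Intrinsics K: fx=596.2, fy=469.1, cx=303.3, cy=257.3
Marker side s = 0.171 m; corners in marker frame (Z=0):
  M0 = (-0.0855, +0.0855, 0)
  M1 = (+0.0855, +0.0855, 0)
  M2 = (+0.0855, -0.0855, 0)
  M3 = (-0.0855, -0.0855, 0)
Detected image corners:
  c0 = (380.363209, 414.147842) px
  c1 = (521.525189, 302.085010) px
  c2 = (423.446263, 164.195829) px
  c3 = (253.180151, 268.057985) px
Planar DLT: solve 8×8 A·h = b for H (H[2,2]=1):
  H  [+1204.21392 +869.26127 +402.28512]
  H  [-415.96371 +986.02162 +286.96498]
  H  [+0.75410 +0.54757 +1.00000]
B = K⁻¹H; ‖b₁‖=2.221865, ‖b₂‖=2.221865; λ = 2/(‖b₁‖+‖b₂‖) = 0.450072, sign → tz>0 ⇒ λ=+0.450072
r₁ = λ·B[:,0] = (+0.73640,-0.58525,+0.33940); r₂ = λ·B[:,1] = (+0.53083,+0.81085,+0.24645)
r₃ = r₁×r₂ = (-0.41944,-0.00132,+0.90778); SVD([r₁ r₂ r₃]) → R = UVᵀ:
  R  [+0.73640 +0.53083 -0.41944]
  R  [-0.58525 +0.81085 -0.00132]
  R  [+0.33940 +0.24645 +0.90778]
t = (+0.07472, +0.02846, +0.45007) m
tr R = 2.455038; θ = arccos((tr R − 1)/2) = 0.756097 rad = 43.321°
axis k = ((R−Rᵀ)₃₂, (R−Rᵀ)₁₃, (R−Rᵀ)₂₁) / (2 sinθ) = (+0.180564, -0.553016, -0.813369)
rvec = θ·k = (+0.136524, -0.418134, -0.614986)

rvec=(0.1365, -0.4181, -0.6150) tvec=(0.0747, 0.0285, 0.4501)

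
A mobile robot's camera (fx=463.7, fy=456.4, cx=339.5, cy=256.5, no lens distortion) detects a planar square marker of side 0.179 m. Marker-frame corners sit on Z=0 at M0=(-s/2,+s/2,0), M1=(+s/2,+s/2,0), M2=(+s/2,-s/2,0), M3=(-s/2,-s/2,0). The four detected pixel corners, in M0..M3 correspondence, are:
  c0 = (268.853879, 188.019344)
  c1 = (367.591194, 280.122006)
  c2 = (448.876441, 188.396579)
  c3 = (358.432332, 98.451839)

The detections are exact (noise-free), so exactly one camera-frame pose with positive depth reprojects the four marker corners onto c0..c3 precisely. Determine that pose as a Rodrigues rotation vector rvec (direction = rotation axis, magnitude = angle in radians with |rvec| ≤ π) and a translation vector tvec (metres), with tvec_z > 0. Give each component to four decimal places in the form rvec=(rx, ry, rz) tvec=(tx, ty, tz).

rvec=(-0.1489, -0.1895, 0.7424) tvec=(0.0318, -0.0941, 0.6287)

Intrinsics K: fx=463.7, fy=456.4, cx=339.5, cy=256.5
Marker side s = 0.179 m; corners in marker frame (Z=0):
  M0 = (-0.0895, +0.0895, 0)
  M1 = (+0.0895, +0.0895, 0)
  M2 = (+0.0895, -0.0895, 0)
  M3 = (-0.0895, -0.0895, 0)
Detected image corners:
  c0 = (268.853879, 188.019344) px
  c1 = (367.591194, 280.122006) px
  c2 = (448.876441, 188.396579) px
  c3 = (358.432332, 98.451839) px
Planar DLT: solve 8×8 A·h = b for H (H[2,2]=1):
  H  [+595.69806 -592.32640 +362.95780]
  H  [+543.85827 +446.13680 +188.21654]
  H  [+0.18818 -0.31984 +1.00000]
B = K⁻¹H; ‖b₁‖=1.590556, ‖b₂‖=1.590556; λ = 2/(‖b₁‖+‖b₂‖) = 0.628711, sign → tz>0 ⇒ λ=+0.628711
r₁ = λ·B[:,0] = (+0.72106,+0.68270,+0.11831); r₂ = λ·B[:,1] = (-0.65588,+0.72759,-0.20109)
r₃ = r₁×r₂ = (-0.22336,+0.06740,+0.97240); SVD([r₁ r₂ r₃]) → R = UVᵀ:
  R  [+0.72106 -0.65588 -0.22336]
  R  [+0.68270 +0.72759 +0.06740]
  R  [+0.11831 -0.20109 +0.97240]
t = (+0.03181, -0.09406, +0.62871) m
tr R = 2.421048; θ = arccos((tr R − 1)/2) = 0.780554 rad = 44.722°
axis k = ((R−Rᵀ)₃₂, (R−Rᵀ)₁₃, (R−Rᵀ)₂₁) / (2 sinθ) = (-0.190776, -0.242780, +0.951137)
rvec = θ·k = (-0.148911, -0.189503, +0.742414)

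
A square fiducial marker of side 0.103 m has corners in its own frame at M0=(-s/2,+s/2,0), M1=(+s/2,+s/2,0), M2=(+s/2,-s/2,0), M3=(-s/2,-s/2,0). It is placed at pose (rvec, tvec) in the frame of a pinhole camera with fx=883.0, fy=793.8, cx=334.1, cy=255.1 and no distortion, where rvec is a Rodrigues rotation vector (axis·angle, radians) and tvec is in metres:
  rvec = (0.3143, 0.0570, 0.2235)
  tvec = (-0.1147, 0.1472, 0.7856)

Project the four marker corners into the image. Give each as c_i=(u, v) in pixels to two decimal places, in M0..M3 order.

Intrinsics K: fx=883.0, fy=793.8, cx=334.1, cy=255.1
Marker side s = 0.103 m; corners in marker frame (Z=0):
  M0 = (-0.0515, +0.0515, 0)
  M1 = (+0.0515, +0.0515, 0)
  M2 = (+0.0515, -0.0515, 0)
  M3 = (-0.0515, -0.0515, 0)
rvec = (0.3143, 0.0570, 0.2235), |rvec| = θ = 0.38985 rad = 22.337°
Rodrigues: sinθ=0.38005, 1−cosθ=0.07504; R = I + sinθ·[k]× + (1−cosθ)·[k]×²:
    [+0.97373 -0.20904 +0.09025]
    [+0.22673 +0.92657 -0.30011]
    [-0.02089 +0.31269 +0.94963]
t = (-0.1147, 0.1472, 0.7856) m
M0: Pc = R·M0+t = (-0.17561, +0.18324, +0.80278); u = 883.0·(-0.17561)/0.80278 + 334.1 = 140.9385, v = 793.8·(+0.18324)/0.80278 + 255.1 = 436.2923
M1: Pc = R·M1+t = (-0.07532, +0.20659, +0.80063); u = 883.0·(-0.07532)/0.80063 + 334.1 = 251.0329, v = 793.8·(+0.20659)/0.80063 + 255.1 = 459.9328
M2: Pc = R·M2+t = (-0.05379, +0.11116, +0.76842); u = 883.0·(-0.05379)/0.76842 + 334.1 = 272.2925, v = 793.8·(+0.11116)/0.76842 + 255.1 = 369.9294
M3: Pc = R·M3+t = (-0.15408, +0.08781, +0.77057); u = 883.0·(-0.15408)/0.77057 + 334.1 = 157.5372, v = 793.8·(+0.08781)/0.77057 + 255.1 = 345.5521

c0=(140.94, 436.29) c1=(251.03, 459.93) c2=(272.29, 369.93) c3=(157.54, 345.55)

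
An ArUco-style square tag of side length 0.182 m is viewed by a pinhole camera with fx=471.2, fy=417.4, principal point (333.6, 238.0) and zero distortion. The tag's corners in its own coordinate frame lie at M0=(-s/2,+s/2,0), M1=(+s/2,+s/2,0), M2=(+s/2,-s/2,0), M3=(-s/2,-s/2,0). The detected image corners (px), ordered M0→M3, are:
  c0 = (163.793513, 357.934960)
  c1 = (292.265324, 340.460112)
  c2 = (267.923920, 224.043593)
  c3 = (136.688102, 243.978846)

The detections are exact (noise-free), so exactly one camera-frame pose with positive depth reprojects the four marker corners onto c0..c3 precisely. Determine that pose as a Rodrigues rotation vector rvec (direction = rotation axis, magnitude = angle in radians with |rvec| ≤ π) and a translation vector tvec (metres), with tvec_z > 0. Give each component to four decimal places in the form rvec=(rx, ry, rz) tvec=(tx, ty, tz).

rvec=(0.0921, 0.0536, -0.1689) tvec=(-0.1614, 0.0834, 0.6400)

Intrinsics K: fx=471.2, fy=417.4, cx=333.6, cy=238.0
Marker side s = 0.182 m; corners in marker frame (Z=0):
  M0 = (-0.0910, +0.0910, 0)
  M1 = (+0.0910, +0.0910, 0)
  M2 = (+0.0910, -0.0910, 0)
  M3 = (-0.0910, -0.0910, 0)
Detected image corners:
  c0 = (163.793513, 357.934960) px
  c1 = (292.265324, 340.460112) px
  c2 = (267.923920, 224.043593) px
  c3 = (136.688102, 243.978846) px
Planar DLT: solve 8×8 A·h = b for H (H[2,2]=1):
  H  [+692.88187 +170.63016 +214.76359]
  H  [-130.48309 +672.44275 +292.39739]
  H  [-0.09531 +0.13583 +1.00000]
B = K⁻¹H; ‖b₁‖=1.562381, ‖b₂‖=1.562381; λ = 2/(‖b₁‖+‖b₂‖) = 0.640049, sign → tz>0 ⇒ λ=+0.640049
r₁ = λ·B[:,0] = (+0.98435,-0.16530,-0.06100); r₂ = λ·B[:,1] = (+0.17022,+0.98156,+0.08694)
r₃ = r₁×r₂ = (+0.04550,-0.09596,+0.99434); SVD([r₁ r₂ r₃]) → R = UVᵀ:
  R  [+0.98435 +0.17022 +0.04550]
  R  [-0.16530 +0.98156 -0.09596]
  R  [-0.06100 +0.08694 +0.99434]
t = (-0.16142, +0.08341, +0.64005) m
tr R = 2.960262; θ = arccos((tr R − 1)/2) = 0.199676 rad = 11.441°
axis k = ((R−Rᵀ)₃₂, (R−Rᵀ)₁₃, (R−Rᵀ)₂₁) / (2 sinθ) = (+0.461057, +0.268475, -0.845782)
rvec = θ·k = (+0.092062, +0.053608, -0.168882)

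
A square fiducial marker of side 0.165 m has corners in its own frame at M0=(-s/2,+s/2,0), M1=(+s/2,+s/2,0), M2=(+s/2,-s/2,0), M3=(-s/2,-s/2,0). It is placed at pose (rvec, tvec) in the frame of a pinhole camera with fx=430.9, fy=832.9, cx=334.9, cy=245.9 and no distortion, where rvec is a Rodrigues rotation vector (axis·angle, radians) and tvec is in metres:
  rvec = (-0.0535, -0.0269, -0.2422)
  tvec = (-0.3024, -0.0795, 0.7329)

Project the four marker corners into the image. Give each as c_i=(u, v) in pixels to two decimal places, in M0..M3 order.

Intrinsics K: fx=430.9, fy=832.9, cx=334.9, cy=245.9
Marker side s = 0.165 m; corners in marker frame (Z=0):
  M0 = (-0.0825, +0.0825, 0)
  M1 = (+0.0825, +0.0825, 0)
  M2 = (+0.0825, -0.0825, 0)
  M3 = (-0.0825, -0.0825, 0)
rvec = (-0.0535, -0.0269, -0.2422), |rvec| = θ = 0.24949 rad = 14.295°
Rodrigues: sinθ=0.24691, 1−cosθ=0.03096; R = I + sinθ·[k]× + (1−cosθ)·[k]×²:
    [+0.97046 +0.24041 -0.02018]
    [-0.23898 +0.96940 +0.05619]
    [+0.03307 -0.04971 +0.99822]
t = (-0.3024, -0.0795, 0.7329) m
M0: Pc = R·M0+t = (-0.36263, +0.02019, +0.72607); u = 430.9·(-0.36263)/0.72607 + 334.9 = 119.6912, v = 832.9·(+0.02019)/0.72607 + 245.9 = 269.0619
M1: Pc = R·M1+t = (-0.20250, -0.01924, +0.73153); u = 430.9·(-0.20250)/0.73153 + 334.9 = 215.6173, v = 832.9·(-0.01924)/0.73153 + 245.9 = 223.9932
M2: Pc = R·M2+t = (-0.24217, -0.17919, +0.73973); u = 430.9·(-0.24217)/0.73973 + 334.9 = 193.8329, v = 832.9·(-0.17919)/0.73973 + 245.9 = 44.1392
M3: Pc = R·M3+t = (-0.40230, -0.13976, +0.73427); u = 430.9·(-0.40230)/0.73427 + 334.9 = 98.8164, v = 832.9·(-0.13976)/0.73427 + 245.9 = 87.3680

c0=(119.69, 269.06) c1=(215.62, 223.99) c2=(193.83, 44.14) c3=(98.82, 87.37)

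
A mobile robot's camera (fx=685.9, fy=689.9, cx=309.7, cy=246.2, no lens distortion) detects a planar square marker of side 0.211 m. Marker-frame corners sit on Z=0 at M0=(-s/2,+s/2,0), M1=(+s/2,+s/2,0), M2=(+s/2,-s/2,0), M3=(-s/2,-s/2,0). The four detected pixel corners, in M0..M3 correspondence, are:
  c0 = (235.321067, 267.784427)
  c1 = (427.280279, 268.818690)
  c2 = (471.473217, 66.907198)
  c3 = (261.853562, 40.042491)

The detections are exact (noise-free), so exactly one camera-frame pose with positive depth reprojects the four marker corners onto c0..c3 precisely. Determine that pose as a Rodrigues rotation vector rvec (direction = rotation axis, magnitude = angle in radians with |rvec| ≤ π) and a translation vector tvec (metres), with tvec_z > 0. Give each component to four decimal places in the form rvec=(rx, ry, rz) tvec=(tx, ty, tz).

Intrinsics K: fx=685.9, fy=689.9, cx=309.7, cy=246.2
Marker side s = 0.211 m; corners in marker frame (Z=0):
  M0 = (-0.1055, +0.1055, 0)
  M1 = (+0.1055, +0.1055, 0)
  M2 = (+0.1055, -0.1055, 0)
  M3 = (-0.1055, -0.1055, 0)
Detected image corners:
  c0 = (235.321067, 267.784427) px
  c1 = (427.280279, 268.818690) px
  c2 = (471.473217, 66.907198) px
  c3 = (261.853562, 40.042491) px
Planar DLT: solve 8×8 A·h = b for H (H[2,2]=1):
  H  [+1136.63084 +8.49092 +353.71211]
  H  [+149.14916 +1096.94272 +167.07789]
  H  [+0.53665 +0.51136 +1.00000]
B = K⁻¹H; ‖b₁‖=1.513387, ‖b₂‖=1.513387; λ = 2/(‖b₁‖+‖b₂‖) = 0.660769, sign → tz>0 ⇒ λ=+0.660769
r₁ = λ·B[:,0] = (+0.93488,+0.01631,+0.35460); r₂ = λ·B[:,1] = (-0.14439,+0.93004,+0.33789)
r₃ = r₁×r₂ = (-0.32428,-0.36709,+0.87183); SVD([r₁ r₂ r₃]) → R = UVᵀ:
  R  [+0.93488 -0.14439 -0.32428]
  R  [+0.01631 +0.93004 -0.36709]
  R  [+0.35460 +0.33789 +0.87183]
t = (+0.04240, -0.07578, +0.66077) m
tr R = 2.736750; θ = arccos((tr R − 1)/2) = 0.518880 rad = 29.730°
axis k = ((R−Rᵀ)₃₂, (R−Rᵀ)₁₃, (R−Rᵀ)₂₁) / (2 sinθ) = (+0.710796, -0.684484, +0.162020)
rvec = θ·k = (+0.368818, -0.355165, +0.084069)

rvec=(0.3688, -0.3552, 0.0841) tvec=(0.0424, -0.0758, 0.6608)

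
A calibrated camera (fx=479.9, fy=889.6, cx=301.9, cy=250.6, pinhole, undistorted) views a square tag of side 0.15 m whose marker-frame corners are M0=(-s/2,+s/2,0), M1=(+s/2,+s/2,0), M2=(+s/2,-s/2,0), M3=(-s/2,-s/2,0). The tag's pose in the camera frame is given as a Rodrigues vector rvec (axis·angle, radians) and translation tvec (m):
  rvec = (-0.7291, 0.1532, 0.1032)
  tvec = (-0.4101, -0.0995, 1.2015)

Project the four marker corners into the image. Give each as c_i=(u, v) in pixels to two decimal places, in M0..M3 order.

c0=(98.12, 214.78) c1=(155.59, 218.70) c2=(175.75, 141.28) c3=(122.33, 139.28)

Intrinsics K: fx=479.9, fy=889.6, cx=301.9, cy=250.6
Marker side s = 0.15 m; corners in marker frame (Z=0):
  M0 = (-0.0750, +0.0750, 0)
  M1 = (+0.0750, +0.0750, 0)
  M2 = (+0.0750, -0.0750, 0)
  M3 = (-0.0750, -0.0750, 0)
rvec = (-0.7291, 0.1532, 0.1032), |rvec| = θ = 0.75214 rad = 43.094°
Rodrigues: sinθ=0.68320, 1−cosθ=0.26977; R = I + sinθ·[k]× + (1−cosθ)·[k]×²:
    [+0.98373 -0.14701 +0.10328]
    [+0.04048 +0.74142 +0.66981]
    [-0.17504 -0.65474 +0.73531]
t = (-0.4101, -0.0995, 1.2015) m
M0: Pc = R·M0+t = (-0.49491, -0.04693, +1.16552); u = 479.9·(-0.49491)/1.16552 + 301.9 = 98.1245, v = 889.6·(-0.04693)/1.16552 + 250.6 = 214.7809
M1: Pc = R·M1+t = (-0.34735, -0.04086, +1.13927); u = 479.9·(-0.34735)/1.13927 + 301.9 = 155.5855, v = 889.6·(-0.04086)/1.13927 + 250.6 = 218.6963
M2: Pc = R·M2+t = (-0.32529, -0.15207, +1.23748); u = 479.9·(-0.32529)/1.23748 + 301.9 = 175.7490, v = 889.6·(-0.15207)/1.23748 + 250.6 = 141.2788
M3: Pc = R·M3+t = (-0.47285, -0.15814, +1.26373); u = 479.9·(-0.47285)/1.26373 + 301.9 = 122.3346, v = 889.6·(-0.15814)/1.26373 + 250.6 = 139.2762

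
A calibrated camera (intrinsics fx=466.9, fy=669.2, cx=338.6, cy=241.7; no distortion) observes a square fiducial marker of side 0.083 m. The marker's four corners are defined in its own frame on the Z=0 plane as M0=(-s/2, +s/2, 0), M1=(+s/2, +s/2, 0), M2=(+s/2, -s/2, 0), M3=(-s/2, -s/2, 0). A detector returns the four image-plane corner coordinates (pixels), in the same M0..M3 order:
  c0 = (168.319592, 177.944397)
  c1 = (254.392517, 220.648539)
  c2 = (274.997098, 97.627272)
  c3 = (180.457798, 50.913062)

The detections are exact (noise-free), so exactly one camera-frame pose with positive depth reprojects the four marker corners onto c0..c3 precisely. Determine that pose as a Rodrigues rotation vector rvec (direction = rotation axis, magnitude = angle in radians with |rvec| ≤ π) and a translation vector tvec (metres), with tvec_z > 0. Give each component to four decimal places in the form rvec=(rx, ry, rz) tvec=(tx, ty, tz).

Intrinsics K: fx=466.9, fy=669.2, cx=338.6, cy=241.7
Marker side s = 0.083 m; corners in marker frame (Z=0):
  M0 = (-0.0415, +0.0415, 0)
  M1 = (+0.0415, +0.0415, 0)
  M2 = (+0.0415, -0.0415, 0)
  M3 = (-0.0415, -0.0415, 0)
Detected image corners:
  c0 = (168.319592, 177.944397) px
  c1 = (254.392517, 220.648539) px
  c2 = (274.997098, 97.627272) px
  c3 = (180.457798, 50.913062) px
Planar DLT: solve 8×8 A·h = b for H (H[2,2]=1):
  H  [+1082.03480 +50.11687 +219.12827]
  H  [+535.28858 +1660.45259 +139.69072]
  H  [-0.01643 +1.12656 +1.00000]
B = K⁻¹H; ‖b₁‖=2.464899, ‖b₂‖=2.464899; λ = 2/(‖b₁‖+‖b₂‖) = 0.405696, sign → tz>0 ⇒ λ=+0.405696
r₁ = λ·B[:,0] = (+0.94503,+0.32692,-0.00666); r₂ = λ·B[:,1] = (-0.28790,+0.84156,+0.45704)
r₃ = r₁×r₂ = (+0.15502,-0.43000,+0.88942); SVD([r₁ r₂ r₃]) → R = UVᵀ:
  R  [+0.94503 -0.28790 +0.15502]
  R  [+0.32692 +0.84156 -0.43000]
  R  [-0.00666 +0.45704 +0.88942]
t = (-0.10381, -0.06184, +0.40570) m
tr R = 2.676008; θ = arccos((tr R − 1)/2) = 0.577181 rad = 33.070°
axis k = ((R−Rᵀ)₃₂, (R−Rᵀ)₁₃, (R−Rᵀ)₂₁) / (2 sinθ) = (+0.812810, +0.148158, +0.563373)
rvec = θ·k = (+0.469139, +0.085514, +0.325168)

rvec=(0.4691, 0.0855, 0.3252) tvec=(-0.1038, -0.0618, 0.4057)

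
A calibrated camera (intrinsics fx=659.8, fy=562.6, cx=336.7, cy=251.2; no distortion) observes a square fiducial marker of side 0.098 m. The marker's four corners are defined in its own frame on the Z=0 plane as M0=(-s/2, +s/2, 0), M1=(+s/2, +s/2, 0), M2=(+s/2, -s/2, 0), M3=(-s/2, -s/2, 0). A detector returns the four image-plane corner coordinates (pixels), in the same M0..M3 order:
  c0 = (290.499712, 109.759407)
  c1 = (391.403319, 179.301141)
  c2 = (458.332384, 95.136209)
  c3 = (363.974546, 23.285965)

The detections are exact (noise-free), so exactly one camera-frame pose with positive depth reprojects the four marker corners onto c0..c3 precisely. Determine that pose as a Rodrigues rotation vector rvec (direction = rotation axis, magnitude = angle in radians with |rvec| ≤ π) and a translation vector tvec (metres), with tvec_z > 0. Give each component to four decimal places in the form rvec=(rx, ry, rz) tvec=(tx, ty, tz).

Intrinsics K: fx=659.8, fy=562.6, cx=336.7, cy=251.2
Marker side s = 0.098 m; corners in marker frame (Z=0):
  M0 = (-0.0490, +0.0490, 0)
  M1 = (+0.0490, +0.0490, 0)
  M2 = (+0.0490, -0.0490, 0)
  M3 = (-0.0490, -0.0490, 0)
Detected image corners:
  c0 = (290.499712, 109.759407) px
  c1 = (391.403319, 179.301141) px
  c2 = (458.332384, 95.136209) px
  c3 = (363.974546, 23.285965) px
Planar DLT: solve 8×8 A·h = b for H (H[2,2]=1):
  H  [+1194.38198 -829.91729 +377.83942]
  H  [+775.37601 +839.29915 +102.14953]
  H  [+0.52825 -0.30431 +1.00000]
B = K⁻¹H; ‖b₁‖=1.989370, ‖b₂‖=1.989370; λ = 2/(‖b₁‖+‖b₂‖) = 0.502672, sign → tz>0 ⇒ λ=+0.502672
r₁ = λ·B[:,0] = (+0.77444,+0.57422,+0.26553); r₂ = λ·B[:,1] = (-0.55422,+0.81820,-0.15297)
r₃ = r₁×r₂ = (-0.30510,-0.02870,+0.95189); SVD([r₁ r₂ r₃]) → R = UVᵀ:
  R  [+0.77444 -0.55422 -0.30510]
  R  [+0.57422 +0.81820 -0.02870]
  R  [+0.26553 -0.15297 +0.95189]
t = (+0.03134, -0.13317, +0.50267) m
tr R = 2.544527; θ = arccos((tr R − 1)/2) = 0.688400 rad = 39.442°
axis k = ((R−Rᵀ)₃₂, (R−Rᵀ)₁₃, (R−Rᵀ)₂₁) / (2 sinθ) = (-0.097801, -0.449101, +0.888112)
rvec = θ·k = (-0.067326, -0.309161, +0.611376)

rvec=(-0.0673, -0.3092, 0.6114) tvec=(0.0313, -0.1332, 0.5027)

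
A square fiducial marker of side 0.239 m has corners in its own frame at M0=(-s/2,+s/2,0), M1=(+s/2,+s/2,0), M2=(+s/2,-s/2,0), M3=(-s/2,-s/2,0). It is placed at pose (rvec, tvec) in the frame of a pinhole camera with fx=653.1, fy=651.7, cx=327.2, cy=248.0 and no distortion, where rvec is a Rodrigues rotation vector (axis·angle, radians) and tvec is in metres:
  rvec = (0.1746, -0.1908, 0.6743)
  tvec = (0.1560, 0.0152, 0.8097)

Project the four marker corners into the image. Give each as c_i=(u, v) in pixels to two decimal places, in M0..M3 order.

Intrinsics K: fx=653.1, fy=651.7, cx=327.2, cy=248.0
Marker side s = 0.239 m; corners in marker frame (Z=0):
  M0 = (-0.1195, +0.1195, 0)
  M1 = (+0.1195, +0.1195, 0)
  M2 = (+0.1195, -0.1195, 0)
  M3 = (-0.1195, -0.1195, 0)
rvec = (0.1746, -0.1908, 0.6743), |rvec| = θ = 0.72220 rad = 41.379°
Rodrigues: sinθ=0.66104, 1−cosθ=0.24965; R = I + sinθ·[k]× + (1−cosθ)·[k]×²:
    [+0.76495 -0.63314 -0.11829]
    [+0.60125 +0.76778 -0.22139]
    [+0.23099 +0.09823 +0.96798]
t = (0.1560, 0.0152, 0.8097) m
M0: Pc = R·M0+t = (-0.01107, +0.03510, +0.79384); u = 653.1·(-0.01107)/0.79384 + 327.2 = 318.0916, v = 651.7·(+0.03510)/0.79384 + 248.0 = 276.8157
M1: Pc = R·M1+t = (+0.17175, +0.17880, +0.84904); u = 653.1·(+0.17175)/0.84904 + 327.2 = 459.3141, v = 651.7·(+0.17880)/0.84904 + 248.0 = 385.2407
M2: Pc = R·M2+t = (+0.32307, -0.00470, +0.82556); u = 653.1·(+0.32307)/0.82556 + 327.2 = 582.7799, v = 651.7·(-0.00470)/0.82556 + 248.0 = 244.2895
M3: Pc = R·M3+t = (+0.14025, -0.14840, +0.77036); u = 653.1·(+0.14025)/0.77036 + 327.2 = 446.1015, v = 651.7·(-0.14840)/0.77036 + 248.0 = 122.4589

c0=(318.09, 276.82) c1=(459.31, 385.24) c2=(582.78, 244.29) c3=(446.10, 122.46)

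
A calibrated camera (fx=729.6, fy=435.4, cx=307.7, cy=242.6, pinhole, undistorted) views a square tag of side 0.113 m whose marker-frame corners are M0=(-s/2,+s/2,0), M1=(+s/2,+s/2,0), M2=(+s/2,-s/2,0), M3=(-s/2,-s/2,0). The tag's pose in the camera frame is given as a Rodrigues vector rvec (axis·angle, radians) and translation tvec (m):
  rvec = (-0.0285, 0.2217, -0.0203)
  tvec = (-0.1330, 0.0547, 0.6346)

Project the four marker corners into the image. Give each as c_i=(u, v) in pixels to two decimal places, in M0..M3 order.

Intrinsics K: fx=729.6, fy=435.4, cx=307.7, cy=242.6
Marker side s = 0.113 m; corners in marker frame (Z=0):
  M0 = (-0.0565, +0.0565, 0)
  M1 = (+0.0565, +0.0565, 0)
  M2 = (+0.0565, -0.0565, 0)
  M3 = (-0.0565, -0.0565, 0)
rvec = (-0.0285, 0.2217, -0.0203), |rvec| = θ = 0.22444 rad = 12.860°
Rodrigues: sinθ=0.22256, 1−cosθ=0.02508; R = I + sinθ·[k]× + (1−cosθ)·[k]×²:
    [+0.97532 +0.01698 +0.22013]
    [-0.02328 +0.99939 +0.02602]
    [-0.21956 -0.03050 +0.97512]
t = (-0.1330, 0.0547, 0.6346) m
M0: Pc = R·M0+t = (-0.18715, +0.11248, +0.64528); u = 729.6·(-0.18715)/0.64528 + 307.7 = 96.0996, v = 435.4·(+0.11248)/0.64528 + 242.6 = 318.4957
M1: Pc = R·M1+t = (-0.07693, +0.10985, +0.62047); u = 729.6·(-0.07693)/0.62047 + 307.7 = 217.2341, v = 435.4·(+0.10985)/0.62047 + 242.6 = 319.6847
M2: Pc = R·M2+t = (-0.07885, -0.00308, +0.62392); u = 729.6·(-0.07885)/0.62392 + 307.7 = 215.4896, v = 435.4·(-0.00308)/0.62392 + 242.6 = 240.4502
M3: Pc = R·M3+t = (-0.18907, -0.00045, +0.64873); u = 729.6·(-0.18907)/0.64873 + 307.7 = 95.0654, v = 435.4·(-0.00045)/0.64873 + 242.6 = 242.2977

c0=(96.10, 318.50) c1=(217.23, 319.68) c2=(215.49, 240.45) c3=(95.07, 242.30)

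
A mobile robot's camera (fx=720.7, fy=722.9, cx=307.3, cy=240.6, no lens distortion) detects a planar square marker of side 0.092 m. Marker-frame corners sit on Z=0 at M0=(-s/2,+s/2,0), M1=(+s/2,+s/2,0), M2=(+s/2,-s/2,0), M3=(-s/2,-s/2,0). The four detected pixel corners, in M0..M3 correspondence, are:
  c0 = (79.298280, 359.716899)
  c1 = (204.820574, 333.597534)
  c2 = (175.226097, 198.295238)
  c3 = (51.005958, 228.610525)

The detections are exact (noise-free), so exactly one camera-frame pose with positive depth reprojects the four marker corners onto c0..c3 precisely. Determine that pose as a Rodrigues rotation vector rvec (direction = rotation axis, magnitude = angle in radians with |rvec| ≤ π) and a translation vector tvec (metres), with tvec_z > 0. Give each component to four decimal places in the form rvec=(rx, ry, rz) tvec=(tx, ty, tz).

rvec=(0.0030, 0.1723, -0.2194) tvec=(-0.1224, 0.0267, 0.4879)

Intrinsics K: fx=720.7, fy=722.9, cx=307.3, cy=240.6
Marker side s = 0.092 m; corners in marker frame (Z=0):
  M0 = (-0.0460, +0.0460, 0)
  M1 = (+0.0460, +0.0460, 0)
  M2 = (+0.0460, -0.0460, 0)
  M3 = (-0.0460, -0.0460, 0)
Detected image corners:
  c0 = (79.298280, 359.716899) px
  c1 = (204.820574, 333.597534) px
  c2 = (175.226097, 198.295238) px
  c3 = (51.005958, 228.610525) px
Planar DLT: solve 8×8 A·h = b for H (H[2,2]=1):
  H  [+1312.72493 +310.35517 +126.56309]
  H  [-404.55402 +1438.43425 +280.18246]
  H  [-0.34925 -0.03240 +1.00000]
B = K⁻¹H; ‖b₁‖=2.049622, ‖b₂‖=2.049622; λ = 2/(‖b₁‖+‖b₂‖) = 0.487895, sign → tz>0 ⇒ λ=+0.487895
r₁ = λ·B[:,0] = (+0.96134,-0.21633,-0.17040); r₂ = λ·B[:,1] = (+0.21684,+0.97608,-0.01581)
r₃ = r₁×r₂ = (+0.16974,-0.02175,+0.98525); SVD([r₁ r₂ r₃]) → R = UVᵀ:
  R  [+0.96134 +0.21684 +0.16974]
  R  [-0.21633 +0.97608 -0.02175]
  R  [-0.17040 -0.01581 +0.98525]
t = (-0.12235, +0.02671, +0.48789) m
tr R = 2.922664; θ = arccos((tr R − 1)/2) = 0.278998 rad = 15.985°
axis k = ((R−Rᵀ)₃₂, (R−Rᵀ)₁₃, (R−Rᵀ)₂₁) / (2 sinθ) = (+0.010801, +0.617555, -0.786454)
rvec = θ·k = (+0.003014, +0.172297, -0.219419)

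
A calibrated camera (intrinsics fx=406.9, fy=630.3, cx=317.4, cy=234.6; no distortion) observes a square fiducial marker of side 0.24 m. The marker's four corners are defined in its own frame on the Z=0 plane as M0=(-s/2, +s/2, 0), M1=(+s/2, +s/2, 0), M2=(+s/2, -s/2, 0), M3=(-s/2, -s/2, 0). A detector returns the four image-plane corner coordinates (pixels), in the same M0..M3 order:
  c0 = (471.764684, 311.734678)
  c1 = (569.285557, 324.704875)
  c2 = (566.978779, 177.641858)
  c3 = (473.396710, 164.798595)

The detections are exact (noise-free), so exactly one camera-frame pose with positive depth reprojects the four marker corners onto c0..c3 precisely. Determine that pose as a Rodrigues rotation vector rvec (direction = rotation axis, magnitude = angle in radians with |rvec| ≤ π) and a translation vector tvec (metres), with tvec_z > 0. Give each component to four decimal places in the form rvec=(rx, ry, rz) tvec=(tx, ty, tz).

Intrinsics K: fx=406.9, fy=630.3, cx=317.4, cy=234.6
Marker side s = 0.24 m; corners in marker frame (Z=0):
  M0 = (-0.1200, +0.1200, 0)
  M1 = (+0.1200, +0.1200, 0)
  M2 = (+0.1200, -0.1200, 0)
  M3 = (-0.1200, -0.1200, 0)
Detected image corners:
  c0 = (471.764684, 311.734678) px
  c1 = (569.285557, 324.704875) px
  c2 = (566.978779, 177.641858) px
  c3 = (473.396710, 164.798595) px
Planar DLT: solve 8×8 A·h = b for H (H[2,2]=1):
  H  [+403.93885 -87.97919 +520.41881]
  H  [+56.58348 +570.45607 +243.21364]
  H  [+0.01149 -0.17180 +1.00000]
B = K⁻¹H; ‖b₁‖=0.987538, ‖b₂‖=0.987538; λ = 2/(‖b₁‖+‖b₂‖) = 1.012619, sign → tz>0 ⇒ λ=+1.012619
r₁ = λ·B[:,0] = (+0.99618,+0.08658,+0.01163); r₂ = λ·B[:,1] = (-0.08325,+0.98123,-0.17397)
r₃ = r₁×r₂ = (-0.02647,+0.17233,+0.98468); SVD([r₁ r₂ r₃]) → R = UVᵀ:
  R  [+0.99618 -0.08325 -0.02647]
  R  [+0.08658 +0.98123 +0.17233]
  R  [+0.01163 -0.17397 +0.98468]
t = (+0.50524, +0.01384, +1.01262) m
tr R = 2.962087; θ = arccos((tr R − 1)/2) = 0.195021 rad = 11.174°
axis k = ((R−Rᵀ)₃₂, (R−Rᵀ)₁₃, (R−Rᵀ)₂₁) / (2 sinθ) = (-0.893502, -0.098317, +0.438165)
rvec = θ·k = (-0.174252, -0.019174, +0.085451)

rvec=(-0.1743, -0.0192, 0.0855) tvec=(0.5052, 0.0138, 1.0126)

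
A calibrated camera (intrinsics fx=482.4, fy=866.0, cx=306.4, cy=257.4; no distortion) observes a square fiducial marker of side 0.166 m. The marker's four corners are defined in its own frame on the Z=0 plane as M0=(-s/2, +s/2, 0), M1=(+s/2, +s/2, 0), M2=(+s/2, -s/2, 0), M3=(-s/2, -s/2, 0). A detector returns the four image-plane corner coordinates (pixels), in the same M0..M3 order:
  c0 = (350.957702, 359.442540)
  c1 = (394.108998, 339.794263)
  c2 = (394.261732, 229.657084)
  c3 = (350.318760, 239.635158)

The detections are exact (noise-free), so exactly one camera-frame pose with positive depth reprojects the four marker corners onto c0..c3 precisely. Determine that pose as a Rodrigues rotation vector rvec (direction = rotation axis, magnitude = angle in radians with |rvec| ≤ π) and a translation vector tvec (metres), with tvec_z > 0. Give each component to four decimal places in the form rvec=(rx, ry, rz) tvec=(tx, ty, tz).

Intrinsics K: fx=482.4, fy=866.0, cx=306.4, cy=257.4
Marker side s = 0.166 m; corners in marker frame (Z=0):
  M0 = (-0.0830, +0.0830, 0)
  M1 = (+0.0830, +0.0830, 0)
  M2 = (+0.0830, -0.0830, 0)
  M3 = (-0.0830, -0.0830, 0)
Detected image corners:
  c0 = (350.957702, 359.442540) px
  c1 = (394.108998, 339.794263) px
  c2 = (394.261732, 229.657084) px
  c3 = (350.318760, 239.635158) px
Planar DLT: solve 8×8 A·h = b for H (H[2,2]=1):
  H  [+456.12033 +41.06479 +373.35337]
  H  [+62.53675 +722.49057 +292.32102]
  H  [+0.52042 +0.10661 +1.00000]
B = K⁻¹H; ‖b₁‖=0.809834, ‖b₂‖=0.809834; λ = 2/(‖b₁‖+‖b₂‖) = 1.234821, sign → tz>0 ⇒ λ=+1.234821
r₁ = λ·B[:,0] = (+0.75939,-0.10183,+0.64262); r₂ = λ·B[:,1] = (+0.02150,+0.99106,+0.13165)
r₃ = r₁×r₂ = (-0.65028,-0.08615,+0.75479); SVD([r₁ r₂ r₃]) → R = UVᵀ:
  R  [+0.75939 +0.02150 -0.65028]
  R  [-0.10183 +0.99106 -0.08615]
  R  [+0.64262 +0.13165 +0.75479]
t = (+0.17138, +0.04979, +1.23482) m
tr R = 2.505239; θ = arccos((tr R − 1)/2) = 0.718765 rad = 41.182°
axis k = ((R−Rᵀ)₃₂, (R−Rᵀ)₁₃, (R−Rᵀ)₂₁) / (2 sinθ) = (+0.165387, -0.981772, -0.093654)
rvec = θ·k = (+0.118874, -0.705663, -0.067315)

rvec=(0.1189, -0.7057, -0.0673) tvec=(0.1714, 0.0498, 1.2348)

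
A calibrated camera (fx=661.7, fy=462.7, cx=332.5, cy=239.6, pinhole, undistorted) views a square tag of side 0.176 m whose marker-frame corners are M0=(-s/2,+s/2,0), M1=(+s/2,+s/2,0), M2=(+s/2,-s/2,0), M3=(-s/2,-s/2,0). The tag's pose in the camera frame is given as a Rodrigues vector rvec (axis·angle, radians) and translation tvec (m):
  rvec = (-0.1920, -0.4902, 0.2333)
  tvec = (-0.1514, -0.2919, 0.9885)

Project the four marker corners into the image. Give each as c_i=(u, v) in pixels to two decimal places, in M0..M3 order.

Intrinsics K: fx=661.7, fy=462.7, cx=332.5, cy=239.6
Marker side s = 0.176 m; corners in marker frame (Z=0):
  M0 = (-0.0880, +0.0880, 0)
  M1 = (+0.0880, +0.0880, 0)
  M2 = (+0.0880, -0.0880, 0)
  M3 = (-0.0880, -0.0880, 0)
rvec = (-0.1920, -0.4902, 0.2333), |rvec| = θ = 0.57584 rad = 32.993°
Rodrigues: sinθ=0.54454, 1−cosθ=0.16126; R = I + sinθ·[k]× + (1−cosθ)·[k]×²:
    [+0.85666 -0.17485 -0.48534]
    [+0.26639 +0.95560 +0.12594]
    [+0.44177 -0.23718 +0.86521]
t = (-0.1514, -0.2919, 0.9885) m
M0: Pc = R·M0+t = (-0.24217, -0.23125, +0.92875); u = 661.7·(-0.24217)/0.92875 + 332.5 = 159.9612, v = 462.7·(-0.23125)/0.92875 + 239.6 = 124.3925
M1: Pc = R·M1+t = (-0.09140, -0.18436, +1.00650); u = 661.7·(-0.09140)/1.00650 + 332.5 = 272.4115, v = 462.7·(-0.18436)/1.00650 + 239.6 = 154.8457
M2: Pc = R·M2+t = (-0.06063, -0.35255, +1.04825); u = 661.7·(-0.06063)/1.04825 + 332.5 = 294.2295, v = 462.7·(-0.35255)/1.04825 + 239.6 = 83.9831
M3: Pc = R·M3+t = (-0.21140, -0.39944, +0.97050); u = 661.7·(-0.21140)/0.97050 + 332.5 = 188.3640, v = 462.7·(-0.39944)/0.97050 + 239.6 = 49.1626

c0=(159.96, 124.39) c1=(272.41, 154.85) c2=(294.23, 83.98) c3=(188.36, 49.16)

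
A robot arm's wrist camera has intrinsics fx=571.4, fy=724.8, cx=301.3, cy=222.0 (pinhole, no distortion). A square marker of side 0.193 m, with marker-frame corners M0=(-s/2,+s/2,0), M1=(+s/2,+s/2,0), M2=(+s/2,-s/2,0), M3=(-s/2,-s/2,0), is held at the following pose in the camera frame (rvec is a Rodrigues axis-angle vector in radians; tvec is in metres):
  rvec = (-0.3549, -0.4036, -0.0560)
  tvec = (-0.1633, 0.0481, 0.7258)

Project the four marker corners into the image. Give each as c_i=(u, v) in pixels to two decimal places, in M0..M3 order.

Intrinsics K: fx=571.4, fy=724.8, cx=301.3, cy=222.0
Marker side s = 0.193 m; corners in marker frame (Z=0):
  M0 = (-0.0965, +0.0965, 0)
  M1 = (+0.0965, +0.0965, 0)
  M2 = (+0.0965, -0.0965, 0)
  M3 = (-0.0965, -0.0965, 0)
rvec = (-0.3549, -0.4036, -0.0560), |rvec| = θ = 0.54035 rad = 30.960°
Rodrigues: sinθ=0.51444, 1−cosθ=0.14247; R = I + sinθ·[k]× + (1−cosθ)·[k]×²:
    [+0.91899 +0.12321 -0.37455]
    [+0.01658 +0.93701 +0.34891]
    [+0.39394 -0.32685 +0.85906]
t = (-0.1633, 0.0481, 0.7258) m
M0: Pc = R·M0+t = (-0.24009, +0.13692, +0.65624); u = 571.4·(-0.24009)/0.65624 + 301.3 = 92.2481, v = 724.8·(+0.13692)/0.65624 + 222.0 = 373.2256
M1: Pc = R·M1+t = (-0.06273, +0.14012, +0.73227); u = 571.4·(-0.06273)/0.73227 + 301.3 = 252.3525, v = 724.8·(+0.14012)/0.73227 + 222.0 = 360.6911
M2: Pc = R·M2+t = (-0.08651, -0.04072, +0.79536); u = 571.4·(-0.08651)/0.79536 + 301.3 = 239.1514, v = 724.8·(-0.04072)/0.79536 + 222.0 = 184.8908
M3: Pc = R·M3+t = (-0.26387, -0.04392, +0.71933); u = 571.4·(-0.26387)/0.71933 + 301.3 = 91.6922, v = 724.8·(-0.04392)/0.71933 + 222.0 = 177.7444

c0=(92.25, 373.23) c1=(252.35, 360.69) c2=(239.15, 184.89) c3=(91.69, 177.74)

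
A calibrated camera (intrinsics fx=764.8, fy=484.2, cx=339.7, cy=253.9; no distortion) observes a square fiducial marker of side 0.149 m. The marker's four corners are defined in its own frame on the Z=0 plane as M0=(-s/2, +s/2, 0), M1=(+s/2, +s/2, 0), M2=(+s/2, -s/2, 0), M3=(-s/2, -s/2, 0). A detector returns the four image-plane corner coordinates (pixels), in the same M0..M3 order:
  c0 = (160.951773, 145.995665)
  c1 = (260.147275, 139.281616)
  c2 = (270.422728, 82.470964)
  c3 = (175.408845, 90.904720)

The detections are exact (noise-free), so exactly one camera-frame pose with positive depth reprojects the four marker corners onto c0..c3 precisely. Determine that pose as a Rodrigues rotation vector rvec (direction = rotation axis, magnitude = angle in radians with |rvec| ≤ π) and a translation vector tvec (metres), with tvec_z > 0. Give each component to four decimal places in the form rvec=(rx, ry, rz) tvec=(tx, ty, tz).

Intrinsics K: fx=764.8, fy=484.2, cx=339.7, cy=253.9
Marker side s = 0.149 m; corners in marker frame (Z=0):
  M0 = (-0.0745, +0.0745, 0)
  M1 = (+0.0745, +0.0745, 0)
  M2 = (+0.0745, -0.0745, 0)
  M3 = (-0.0745, -0.0745, 0)
Detected image corners:
  c0 = (160.951773, 145.995665) px
  c1 = (260.147275, 139.281616) px
  c2 = (270.422728, 82.470964) px
  c3 = (175.408845, 90.904720) px
Planar DLT: solve 8×8 A·h = b for H (H[2,2]=1):
  H  [+597.25367 -152.78695 +215.97720]
  H  [-79.60204 +338.61580 +114.06506]
  H  [-0.24971 -0.32081 +1.00000]
B = K⁻¹H; ‖b₁‖=0.926744, ‖b₂‖=0.926744; λ = 2/(‖b₁‖+‖b₂‖) = 1.079046, sign → tz>0 ⇒ λ=+1.079046
r₁ = λ·B[:,0] = (+0.96234,-0.03610,-0.26945); r₂ = λ·B[:,1] = (-0.06181,+0.93613,-0.34617)
r₃ = r₁×r₂ = (+0.26474,+0.34979,+0.89864); SVD([r₁ r₂ r₃]) → R = UVᵀ:
  R  [+0.96234 -0.06181 +0.26474]
  R  [-0.03610 +0.93613 +0.34979]
  R  [-0.26945 -0.34617 +0.89864]
t = (-0.17456, -0.31162, +1.07905) m
tr R = 2.797115; θ = arccos((tr R − 1)/2) = 0.454325 rad = 26.031°
axis k = ((R−Rᵀ)₃₂, (R−Rᵀ)₁₃, (R−Rᵀ)₂₁) / (2 sinθ) = (-0.792927, +0.608612, +0.029284)
rvec = θ·k = (-0.360247, +0.276508, +0.013304)

rvec=(-0.3602, 0.2765, 0.0133) tvec=(-0.1746, -0.3116, 1.0790)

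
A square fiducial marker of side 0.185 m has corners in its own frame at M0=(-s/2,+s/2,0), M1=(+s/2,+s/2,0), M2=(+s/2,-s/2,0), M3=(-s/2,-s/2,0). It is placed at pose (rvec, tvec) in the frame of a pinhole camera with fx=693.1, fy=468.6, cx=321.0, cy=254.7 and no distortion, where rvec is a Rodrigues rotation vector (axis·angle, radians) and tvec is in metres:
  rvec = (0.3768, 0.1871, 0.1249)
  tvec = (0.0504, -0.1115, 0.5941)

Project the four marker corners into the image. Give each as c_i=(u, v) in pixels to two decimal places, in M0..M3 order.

Intrinsics K: fx=693.1, fy=468.6, cx=321.0, cy=254.7
Marker side s = 0.185 m; corners in marker frame (Z=0):
  M0 = (-0.0925, +0.0925, 0)
  M1 = (+0.0925, +0.0925, 0)
  M2 = (+0.0925, -0.0925, 0)
  M3 = (-0.0925, -0.0925, 0)
rvec = (0.3768, 0.1871, 0.1249), |rvec| = θ = 0.43884 rad = 25.144°
Rodrigues: sinθ=0.42489, 1−cosθ=0.09476; R = I + sinθ·[k]× + (1−cosθ)·[k]×²:
    [+0.97510 -0.08624 +0.20431]
    [+0.15562 +0.92247 -0.35332]
    [-0.15800 +0.37632 +0.91292]
t = (0.0504, -0.1115, 0.5941) m
M0: Pc = R·M0+t = (-0.04777, -0.04057, +0.64352); u = 693.1·(-0.04777)/0.64352 + 321.0 = 269.5454, v = 468.6·(-0.04057)/0.64352 + 254.7 = 225.1605
M1: Pc = R·M1+t = (+0.13262, -0.01178, +0.61429); u = 693.1·(+0.13262)/0.61429 + 321.0 = 470.6325, v = 468.6·(-0.01178)/0.61429 + 254.7 = 245.7160
M2: Pc = R·M2+t = (+0.14857, -0.18243, +0.54468); u = 693.1·(+0.14857)/0.54468 + 321.0 = 510.0606, v = 468.6·(-0.18243)/0.54468 + 254.7 = 97.7472
M3: Pc = R·M3+t = (-0.03182, -0.21122, +0.57391); u = 693.1·(-0.03182)/0.57391 + 321.0 = 282.5720, v = 468.6·(-0.21122)/0.57391 + 254.7 = 82.2342

c0=(269.55, 225.16) c1=(470.63, 245.72) c2=(510.06, 97.75) c3=(282.57, 82.23)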